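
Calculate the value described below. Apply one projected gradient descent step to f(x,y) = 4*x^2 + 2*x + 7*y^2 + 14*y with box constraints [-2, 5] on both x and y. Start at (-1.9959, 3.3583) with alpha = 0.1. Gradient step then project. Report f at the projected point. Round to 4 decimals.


Step 1: Compute gradient at (-1.9959, 3.3583).
grad_x = 2*4*-1.9959 + 2 = -13.9672
grad_y = 2*7*3.3583 + 14 = 61.0162
Step 2: Gradient step.
x_raw = -1.9959 - 0.1*-13.9672 = -0.5992
y_raw = 3.3583 - 0.1*61.0162 = -2.7433
Step 3: Project onto [-2, 5].
x_proj = clip(-0.5992) = -0.5992
y_proj = clip(-2.7433) = -2.0
Step 4: Evaluate f.
f(-0.5992, -2.0) = 0.2377


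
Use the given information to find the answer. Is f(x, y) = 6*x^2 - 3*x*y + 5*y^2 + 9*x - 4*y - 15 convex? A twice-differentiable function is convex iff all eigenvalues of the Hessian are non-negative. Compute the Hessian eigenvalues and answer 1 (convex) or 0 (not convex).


The Hessian of f(x,y) = 6*x^2 - 3*x*y + 5*y^2 + 9*x - 4*y - 15 is:
H = [[12, -3], [-3, 10]]
Trace = 12 + 10 = 22
Determinant = 12*10 - (-3)^2 = 111
Discriminant = (22)^2 - 4*111 = 40.0
Eigenvalues: lambda_1 = 7.8377, lambda_2 = 14.1623
The function is convex.

1


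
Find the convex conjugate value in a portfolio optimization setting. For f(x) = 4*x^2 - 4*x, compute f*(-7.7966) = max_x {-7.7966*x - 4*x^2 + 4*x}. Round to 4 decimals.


f*(y) = sup_x {y*x - a*x^2 - b*x} = sup_x {(y-b)*x - a*x^2}
FOC: (y - b) - 2a*x = 0 => x* = (y - b)/(2a)
x* = (-7.7966 + 4)/(2*4) = -0.4746
f*(-7.7966) = (y-b)^2/(4a) = (-7.7966 + 4)^2/(4*4)
= 14.4142/16 = 0.9009


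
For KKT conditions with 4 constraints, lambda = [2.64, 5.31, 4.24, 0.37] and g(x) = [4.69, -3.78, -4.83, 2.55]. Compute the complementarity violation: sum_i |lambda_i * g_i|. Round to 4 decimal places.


KKT complementary slackness check:
lambda_1 * g_1 = 2.64 * 4.69 = 12.3816
lambda_2 * g_2 = 5.31 * -3.78 = -20.0718
lambda_3 * g_3 = 4.24 * -4.83 = -20.4792
lambda_4 * g_4 = 0.37 * 2.55 = 0.9435
Total violation = 12.3816 + 20.0718 + 20.4792 + 0.9435 = 53.8761


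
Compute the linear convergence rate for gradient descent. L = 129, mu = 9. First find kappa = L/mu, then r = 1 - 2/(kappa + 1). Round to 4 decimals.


Step 1: Compute the condition number.
kappa = L/mu = 129/9 = 14.3333
Step 2: Compute the convergence rate.
r = 1 - 2/(kappa + 1) = 1 - 2*mu/(L + mu) = (L - mu)/(L + mu) = 120/138 = 0.8696


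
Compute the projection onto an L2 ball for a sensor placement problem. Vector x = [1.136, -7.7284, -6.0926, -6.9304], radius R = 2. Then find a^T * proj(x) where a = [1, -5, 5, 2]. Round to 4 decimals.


Step 1: Compute ||x|| (intermediates to 6 decimals).
||x|| = sqrt(1.136^2 + (-7.7284)^2 + (-6.0926)^2 + (-6.9304)^2) = 12.090032
Step 2: Project.
Since ||x|| > R, scale = R/||x|| = 2/12.090032 = 0.165426, proj(x) = scale * x
proj(x) = [0.187924, -1.278478, -1.007874, -1.146468]
Step 3: Dot product.
a^T * proj(x) = 1*0.187924 - 5*(-1.278478) + 5*(-1.007874) + 2*(-1.146468) = -0.752


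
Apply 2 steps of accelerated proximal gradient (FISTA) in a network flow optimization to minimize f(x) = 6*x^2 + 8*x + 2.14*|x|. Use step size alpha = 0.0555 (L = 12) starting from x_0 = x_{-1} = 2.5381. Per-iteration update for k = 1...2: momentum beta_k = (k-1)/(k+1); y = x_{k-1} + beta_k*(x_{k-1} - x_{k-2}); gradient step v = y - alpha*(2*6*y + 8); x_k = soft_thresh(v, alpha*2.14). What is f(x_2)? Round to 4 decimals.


FISTA on f(x) = 6*x^2 + 8*x + 2.14*|x|
L = 12, alpha = 0.0555
Iteration 1: beta = 0.0, y = 2.5381 + 0.0*(2.5381 - 2.5381) = 2.5381
  grad(y) = 38.4572, v = y - alpha*grad = 0.4037
  prox(v) = soft_thresh(0.4037, 0.1188) = 0.285
Iteration 2: beta = 0.3333, y = 0.285 + 0.3333*(0.285 - 2.5381) = -0.4661
  grad(y) = 2.4069, v = y - alpha*grad = -0.5997
  prox(v) = soft_thresh(-0.5997, 0.1188) = -0.4809
f(x_2) = 6*(-0.4809)^2 + 8*(-0.4809) + 2.14*|-0.4809| = -1.4305


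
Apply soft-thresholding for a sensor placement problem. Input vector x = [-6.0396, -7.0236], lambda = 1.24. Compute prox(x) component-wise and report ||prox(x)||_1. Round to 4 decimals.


Soft-thresholding with lambda = 1.24:
prox(-6.0396) = sign(-6.0396)*max(|-6.0396| - 1.24, 0) = -4.7996
prox(-7.0236) = sign(-7.0236)*max(|-7.0236| - 1.24, 0) = -5.7836
prox(x) = [-4.7996, -5.7836]
||prox(x)||_1 = 4.7996 + 5.7836 = 10.5832


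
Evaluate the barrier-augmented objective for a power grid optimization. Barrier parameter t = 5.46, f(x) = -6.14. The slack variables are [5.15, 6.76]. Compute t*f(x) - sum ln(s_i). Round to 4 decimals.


Step 1: Compute log-barrier.
ln values: [1.639, 1.911]
phi = -(1.639 + 1.911) = -3.55
Step 2: Compute augmented objective.
t*f(x) = 5.46*-6.14 = -33.5244
Total = -33.5244 - 3.55 = -37.0744


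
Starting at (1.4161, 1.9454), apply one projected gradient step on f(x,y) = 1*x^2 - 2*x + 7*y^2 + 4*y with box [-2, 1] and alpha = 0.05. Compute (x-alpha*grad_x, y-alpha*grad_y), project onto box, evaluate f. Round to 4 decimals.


Step 1: Compute gradient at (1.4161, 1.9454).
grad_x = 2*1*1.4161 - 2 = 0.8322
grad_y = 2*7*1.9454 + 4 = 31.2356
Step 2: Gradient step.
x_raw = 1.4161 - 0.05*0.8322 = 1.3745
y_raw = 1.9454 - 0.05*31.2356 = 0.3836
Step 3: Project onto [-2, 1].
x_proj = clip(1.3745) = 1.0
y_proj = clip(0.3836) = 0.3836
Step 4: Evaluate f.
f(1.0, 0.3836) = 1.5646


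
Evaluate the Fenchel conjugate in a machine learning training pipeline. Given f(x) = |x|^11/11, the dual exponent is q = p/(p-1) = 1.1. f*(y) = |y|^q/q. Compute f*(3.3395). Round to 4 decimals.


The conjugate exponent q satisfies 1/p + 1/q = 1.
p = 11, so q = 11/(11 - 1) = 1.1
|y|^q = 3.3395^1.1 = 3.7675
f*(3.3395) = 3.7675 / 1.1 = 3.425


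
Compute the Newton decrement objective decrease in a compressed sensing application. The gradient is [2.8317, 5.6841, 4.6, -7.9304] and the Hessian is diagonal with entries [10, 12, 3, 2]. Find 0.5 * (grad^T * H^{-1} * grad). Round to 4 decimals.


Step 1: H is diagonal, so H^(-1) * g = [0.2832, 0.4737, 1.5333, -3.9652].
Step 2: g^T H^(-1) g = sum_i g_i^2 / H_ii
  = (2.8317)^2/10 + (5.6841)^2/12 + (4.6)^2/3 + (-7.9304)^2/2
  = 0.8019 + 2.6924 + 7.0533 + 31.4456 = 41.9932
Step 3: Objective decrease = 0.5 * g^T H^(-1) g = 20.9966


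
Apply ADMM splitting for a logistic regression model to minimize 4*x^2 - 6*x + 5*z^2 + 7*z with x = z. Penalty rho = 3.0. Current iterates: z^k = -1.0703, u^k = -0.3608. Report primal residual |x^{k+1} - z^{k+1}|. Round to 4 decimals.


ADMM iteration with rho = 3.0, z^k = -1.0703, u^k = -0.3608
Step 1: x-update.
Minimize 4*x^2 - 6*x + (3.0/2)*(x + 1.0703 - 0.3608)^2
FOC: (2*4 + 3.0)*x = 6 + 3.0*(-1.0703 + 0.3608)
x^{k+1} = 0.352
Step 2: z-update.
Minimize 5*z^2 + 7*z + (3.0/2)*(0.352 - z - 0.3608)^2
FOC: (2*5 + 3.0)*z = -7 + 3.0*(0.352 - 0.3608)
z^{k+1} = -0.5405
Step 3: u-update.
u^{k+1} = -0.3608 + 0.352 + 0.5405 = 0.5317
Step 4: Primal residual = |0.352 + 0.5405| = 0.8925


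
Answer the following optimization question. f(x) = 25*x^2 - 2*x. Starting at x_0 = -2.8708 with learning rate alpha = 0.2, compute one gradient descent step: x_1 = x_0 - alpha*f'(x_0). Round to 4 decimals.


We compute the gradient at x_0 and apply the update.
f'(x) = 50*x - 2
f'(-2.8708) = 50*-2.8708 - 2 = -145.54
x_1 = -2.8708 - 0.2*-145.54 = 26.2372


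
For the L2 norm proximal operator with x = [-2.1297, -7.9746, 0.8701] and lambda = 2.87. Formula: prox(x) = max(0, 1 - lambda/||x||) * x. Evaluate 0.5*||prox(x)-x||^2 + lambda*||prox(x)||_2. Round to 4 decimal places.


Step 1: Compute ||x||.
||x|| = 8.2998
Step 2: Compute scaling factor.
scale = max(0, 1 - 2.87/8.2998) = 0.6542
Step 3: prox(x) = [-1.3933, -5.2171, 0.5692]
||prox(x)|| = 5.4298
Step 4: Proximal objective.
0.5*||prox-x||^2 = 4.1185
lambda*||prox|| = 15.5835
Total = 19.702


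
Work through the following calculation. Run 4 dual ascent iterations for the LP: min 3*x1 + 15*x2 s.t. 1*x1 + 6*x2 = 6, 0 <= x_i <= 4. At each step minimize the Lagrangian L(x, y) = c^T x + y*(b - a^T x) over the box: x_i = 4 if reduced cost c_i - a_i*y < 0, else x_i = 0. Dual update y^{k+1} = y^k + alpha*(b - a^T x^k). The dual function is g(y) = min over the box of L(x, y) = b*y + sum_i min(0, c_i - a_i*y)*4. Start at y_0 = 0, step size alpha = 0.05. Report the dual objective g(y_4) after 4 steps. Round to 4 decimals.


Dual ascent for LP: min 3*x1 + 15*x2, 1*x1 + 6*x2 = 6, 0 <= x_i <= 4
Step 1: y^k = 0.0, reduced costs: (3.0, 15.0)
  x^k = (0.0, 0.0), subgradient = b - a^T x = 6.0
  y^{k+1} = 0.0 + 0.05*6.0 = 0.3
Step 2: y^k = 0.3, reduced costs: (2.7, 13.2)
  x^k = (0.0, 0.0), subgradient = b - a^T x = 6.0
  y^{k+1} = 0.3 + 0.05*6.0 = 0.6
Step 3: y^k = 0.6, reduced costs: (2.4, 11.4)
  x^k = (0.0, 0.0), subgradient = b - a^T x = 6.0
  y^{k+1} = 0.6 + 0.05*6.0 = 0.9
Step 4: y^k = 0.9, reduced costs: (2.1, 9.6)
  x^k = (0.0, 0.0), subgradient = b - a^T x = 6.0
  y^{k+1} = 0.9 + 0.05*6.0 = 1.2
Dual objective at y_4 = 1.2: reduced costs (1.8, 7.8), box minimizer x = (0.0, 0.0)
g(y_4) = b*y + (c1 - a1*y)*x1 + (c2 - a2*y)*x2 = 6*1.2 + 1.8*0.0 + 7.8*0.0 = 7.2 + 0.0 + 0.0 = 7.2


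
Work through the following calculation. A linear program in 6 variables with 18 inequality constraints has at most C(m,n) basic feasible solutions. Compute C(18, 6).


Each vertex corresponds to some choice of n active constraints out of m, so the number of vertices is at most C(m, n) = m! / (n!(m-n)!).
m = 18, n = 6
Numerator: 18 * 17 * 16 * 15 * 14 * 13
Denominator: 6! = 720
C(18, 6) = 18564


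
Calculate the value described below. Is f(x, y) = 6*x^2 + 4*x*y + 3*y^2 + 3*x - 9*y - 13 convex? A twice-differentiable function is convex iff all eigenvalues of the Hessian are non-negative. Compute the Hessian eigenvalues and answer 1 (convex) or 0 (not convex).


The Hessian of f(x,y) = 6*x^2 + 4*x*y + 3*y^2 + 3*x - 9*y - 13 is:
H = [[12, 4], [4, 6]]
Trace = 12 + 6 = 18
Determinant = 12*6 - (4)^2 = 56
Discriminant = (18)^2 - 4*56 = 100.0
Eigenvalues: lambda_1 = 4.0, lambda_2 = 14.0
The function is convex.

1


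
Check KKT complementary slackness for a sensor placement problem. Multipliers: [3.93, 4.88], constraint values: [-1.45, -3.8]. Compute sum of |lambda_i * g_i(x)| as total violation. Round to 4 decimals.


KKT complementary slackness check:
lambda_1 * g_1 = 3.93 * -1.45 = -5.6985
lambda_2 * g_2 = 4.88 * -3.8 = -18.544
Total violation = 5.6985 + 18.544 = 24.2425


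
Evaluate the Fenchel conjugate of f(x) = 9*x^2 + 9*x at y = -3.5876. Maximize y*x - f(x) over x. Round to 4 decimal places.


f*(y) = sup_x {y*x - a*x^2 - b*x} = sup_x {(y-b)*x - a*x^2}
FOC: (y - b) - 2a*x = 0 => x* = (y - b)/(2a)
x* = (-3.5876 - 9)/(2*9) = -0.6993
f*(-3.5876) = (y-b)^2/(4a) = (-3.5876 - 9)^2/(4*9)
= 158.4477/36 = 4.4013


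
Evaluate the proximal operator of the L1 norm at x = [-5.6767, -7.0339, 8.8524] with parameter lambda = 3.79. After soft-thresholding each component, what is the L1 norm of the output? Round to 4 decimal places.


Soft-thresholding with lambda = 3.79:
prox(-5.6767) = sign(-5.6767)*max(|-5.6767| - 3.79, 0) = -1.8867
prox(-7.0339) = sign(-7.0339)*max(|-7.0339| - 3.79, 0) = -3.2439
prox(8.8524) = sign(8.8524)*max(|8.8524| - 3.79, 0) = 5.0624
prox(x) = [-1.8867, -3.2439, 5.0624]
||prox(x)||_1 = 1.8867 + 3.2439 + 5.0624 = 10.193


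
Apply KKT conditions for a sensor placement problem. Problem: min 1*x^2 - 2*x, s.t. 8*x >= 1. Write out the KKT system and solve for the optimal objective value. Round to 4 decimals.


Step 1: Try lambda = 0 (constraint inactive).
Stationarity: 2*1*x - 2 = 0
x* = 2/(2*1) = 1.0
Check constraint: 8*1.0 = 8.0 >= 1 -- satisfied.
Step 2: Compute optimal value.
f(x*) = 1*1.0^2 - 2*1.0 = -1.0


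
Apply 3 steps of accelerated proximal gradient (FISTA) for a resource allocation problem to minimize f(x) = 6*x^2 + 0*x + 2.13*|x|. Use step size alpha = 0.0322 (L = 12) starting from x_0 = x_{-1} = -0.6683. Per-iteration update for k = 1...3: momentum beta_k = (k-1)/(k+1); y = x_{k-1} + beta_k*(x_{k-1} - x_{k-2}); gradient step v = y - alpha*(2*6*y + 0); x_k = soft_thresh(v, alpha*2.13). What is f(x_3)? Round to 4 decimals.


FISTA on f(x) = 6*x^2 + 0*x + 2.13*|x|
L = 12, alpha = 0.0322
Iteration 1: beta = 0.0, y = -0.6683 + 0.0*(-0.6683 + 0.6683) = -0.6683
  grad(y) = -8.0196, v = y - alpha*grad = -0.4101
  prox(v) = soft_thresh(-0.4101, 0.0686) = -0.3415
Iteration 2: beta = 0.3333, y = -0.3415 + 0.3333*(-0.3415 + 0.6683) = -0.2325
  grad(y) = -2.7905, v = y - alpha*grad = -0.1427
  prox(v) = soft_thresh(-0.1427, 0.0686) = -0.0741
Iteration 3: beta = 0.5, y = -0.0741 + 0.5*(-0.0741 + 0.3415) = 0.0596
  grad(y) = 0.715, v = y - alpha*grad = 0.0366
  prox(v) = soft_thresh(0.0366, 0.0686) = 0.0
f(x_3) = 6*0.0^2 + 0*0.0 + 2.13*|0.0| = 0.0


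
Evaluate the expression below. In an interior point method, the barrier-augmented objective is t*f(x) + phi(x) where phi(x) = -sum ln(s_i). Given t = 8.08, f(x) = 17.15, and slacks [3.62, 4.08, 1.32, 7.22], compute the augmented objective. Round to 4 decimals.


Step 1: Compute log-barrier.
ln values: [1.2865, 1.4061, 0.2776, 1.9769]
phi = -(1.2865 + 1.4061 + 0.2776 + 1.9769) = -4.9471
Step 2: Compute augmented objective.
t*f(x) = 8.08*17.15 = 138.572
Total = 138.572 - 4.9471 = 133.6249


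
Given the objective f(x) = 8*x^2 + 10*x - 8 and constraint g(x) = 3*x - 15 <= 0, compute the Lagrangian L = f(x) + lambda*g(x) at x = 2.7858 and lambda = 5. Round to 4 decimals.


Step 1: Evaluate f(x).
f(2.7858) = 8*2.7858^2 + 10*2.7858 - 8 = 81.9435
Step 2: Evaluate g(x).
g(2.7858) = 3*2.7858 - 15 = -6.6426
Step 3: Compute Lagrangian.
L = 81.9435 + 5*-6.6426 = 48.7305


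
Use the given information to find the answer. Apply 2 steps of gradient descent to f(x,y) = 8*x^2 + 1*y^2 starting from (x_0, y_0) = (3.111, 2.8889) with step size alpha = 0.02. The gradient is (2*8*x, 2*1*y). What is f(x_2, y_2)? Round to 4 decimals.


Gradient descent on f(x,y) = 8*x^2 + 1*y^2.
Starting point: (3.111, 2.8889), alpha = 0.02
Step 1: grad_x = 2*8*3.111 = 49.776, grad_y = 2*1*2.8889 = 5.7778
  x_1 = 3.111 - 0.02*49.776 = 2.1155
  y_1 = 2.8889 - 0.02*5.7778 = 2.7733
Step 2: grad_x = 2*8*2.1155 = 33.8477, grad_y = 2*1*2.7733 = 5.5467
  x_2 = 2.1155 - 0.02*33.8477 = 1.4385
  y_2 = 2.7733 - 0.02*5.5467 = 2.6624
f(1.4385, 2.6624) = 8*1.4385^2 + 1*2.6624^2 = 23.6433


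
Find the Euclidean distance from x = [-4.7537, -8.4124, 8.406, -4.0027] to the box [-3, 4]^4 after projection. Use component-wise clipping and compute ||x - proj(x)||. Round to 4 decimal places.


Project each component onto [-3, 4].
clip(-4.7537) = -3.0, clip(-8.4124) = -3.0, clip(8.406) = 4.0, clip(-4.0027) = -3.0
Projection = [-3.0, -3.0, 4.0, -3.0]
Squared diffs: [3.0755, 29.2941, 19.4128, 1.0054]
Distance = sqrt(52.7878) = 7.2655


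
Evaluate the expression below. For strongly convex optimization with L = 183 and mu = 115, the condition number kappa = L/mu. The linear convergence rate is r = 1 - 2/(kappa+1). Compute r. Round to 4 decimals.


Step 1: Compute the condition number.
kappa = L/mu = 183/115 = 1.5913
Step 2: Compute the convergence rate.
r = 1 - 2/(kappa + 1) = 1 - 2*mu/(L + mu) = (L - mu)/(L + mu) = 68/298 = 0.2282


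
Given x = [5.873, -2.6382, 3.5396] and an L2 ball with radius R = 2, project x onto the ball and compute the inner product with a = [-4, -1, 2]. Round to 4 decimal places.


Step 1: Compute ||x|| (intermediates to 6 decimals).
||x|| = sqrt(5.873^2 + (-2.6382)^2 + 3.5396^2) = 7.347176
Step 2: Project.
Since ||x|| > R, scale = R/||x|| = 2/7.347176 = 0.272213, proj(x) = scale * x
proj(x) = [1.598707, -0.718152, 0.963525]
Step 3: Dot product.
a^T * proj(x) = -4*1.598707 - 1*(-0.718152) + 2*0.963525 = -3.7496


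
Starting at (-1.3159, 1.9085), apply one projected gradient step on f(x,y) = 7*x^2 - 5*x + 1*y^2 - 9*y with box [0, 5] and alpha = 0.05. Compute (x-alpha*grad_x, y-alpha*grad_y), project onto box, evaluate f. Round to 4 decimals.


Step 1: Compute gradient at (-1.3159, 1.9085).
grad_x = 2*7*-1.3159 - 5 = -23.4226
grad_y = 2*1*1.9085 - 9 = -5.183
Step 2: Gradient step.
x_raw = -1.3159 - 0.05*-23.4226 = -0.1448
y_raw = 1.9085 - 0.05*-5.183 = 2.1677
Step 3: Project onto [0, 5].
x_proj = clip(-0.1448) = 0.0
y_proj = clip(2.1677) = 2.1677
Step 4: Evaluate f.
f(0.0, 2.1677) = -14.8101


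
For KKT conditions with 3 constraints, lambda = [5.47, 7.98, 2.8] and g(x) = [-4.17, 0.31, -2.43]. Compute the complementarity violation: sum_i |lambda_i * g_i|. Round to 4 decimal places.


KKT complementary slackness check:
lambda_1 * g_1 = 5.47 * -4.17 = -22.8099
lambda_2 * g_2 = 7.98 * 0.31 = 2.4738
lambda_3 * g_3 = 2.8 * -2.43 = -6.804
Total violation = 22.8099 + 2.4738 + 6.804 = 32.0877


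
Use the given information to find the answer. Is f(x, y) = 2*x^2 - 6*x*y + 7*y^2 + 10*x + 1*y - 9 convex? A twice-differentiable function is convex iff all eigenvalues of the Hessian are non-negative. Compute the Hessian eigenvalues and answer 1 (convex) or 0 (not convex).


The Hessian of f(x,y) = 2*x^2 - 6*x*y + 7*y^2 + 10*x + 1*y - 9 is:
H = [[4, -6], [-6, 14]]
Trace = 4 + 14 = 18
Determinant = 4*14 - (-6)^2 = 20
Discriminant = (18)^2 - 4*20 = 244.0
Eigenvalues: lambda_1 = 1.1898, lambda_2 = 16.8102
The function is convex.

1


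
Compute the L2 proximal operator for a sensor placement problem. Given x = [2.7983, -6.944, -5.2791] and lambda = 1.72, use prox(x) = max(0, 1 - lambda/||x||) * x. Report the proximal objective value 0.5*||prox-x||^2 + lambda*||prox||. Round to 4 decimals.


Step 1: Compute ||x||.
||x|| = 9.1607
Step 2: Compute scaling factor.
scale = max(0, 1 - 1.72/9.1607) = 0.8122
Step 3: prox(x) = [2.2729, -5.6402, -4.2879]
||prox(x)|| = 7.4407
Step 4: Proximal objective.
0.5*||prox-x||^2 = 1.4792
lambda*||prox|| = 12.798
Total = 14.2772


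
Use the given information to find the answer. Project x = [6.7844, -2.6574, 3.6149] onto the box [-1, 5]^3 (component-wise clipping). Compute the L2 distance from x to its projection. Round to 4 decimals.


Project each component onto [-1, 5].
clip(6.7844) = 5.0, clip(-2.6574) = -1.0, clip(3.6149) = 3.6149
Projection = [5.0, -1.0, 3.6149]
Squared diffs: [3.1841, 2.747, 0.0]
Distance = sqrt(5.9311) = 2.4354


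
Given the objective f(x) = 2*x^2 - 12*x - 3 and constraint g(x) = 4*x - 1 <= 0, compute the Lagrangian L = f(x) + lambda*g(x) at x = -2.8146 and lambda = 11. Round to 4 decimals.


Step 1: Evaluate f(x).
f(-2.8146) = 2*(-2.8146)^2 - 12*(-2.8146) - 3 = 46.6191
Step 2: Evaluate g(x).
g(-2.8146) = 4*-2.8146 - 1 = -12.2584
Step 3: Compute Lagrangian.
L = 46.6191 + 11*-12.2584 = -88.2233


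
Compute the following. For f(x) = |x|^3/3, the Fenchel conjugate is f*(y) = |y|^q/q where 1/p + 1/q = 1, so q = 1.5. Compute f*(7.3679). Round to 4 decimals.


The conjugate exponent q satisfies 1/p + 1/q = 1.
p = 3, so q = 3/(3 - 1) = 1.5
|y|^q = 7.3679^1.5 = 19.9993
f*(7.3679) = 19.9993 / 1.5 = 13.3329


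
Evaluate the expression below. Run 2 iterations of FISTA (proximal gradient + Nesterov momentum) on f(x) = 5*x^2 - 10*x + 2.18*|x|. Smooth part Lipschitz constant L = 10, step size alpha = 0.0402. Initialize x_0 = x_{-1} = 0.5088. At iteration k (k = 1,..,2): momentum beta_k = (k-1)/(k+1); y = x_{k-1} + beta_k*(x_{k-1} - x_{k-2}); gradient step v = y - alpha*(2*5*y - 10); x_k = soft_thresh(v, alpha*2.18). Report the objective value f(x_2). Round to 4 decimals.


FISTA on f(x) = 5*x^2 - 10*x + 2.18*|x|
L = 10, alpha = 0.0402
Iteration 1: beta = 0.0, y = 0.5088 + 0.0*(0.5088 - 0.5088) = 0.5088
  grad(y) = -4.912, v = y - alpha*grad = 0.7063
  prox(v) = soft_thresh(0.7063, 0.0876) = 0.6186
Iteration 2: beta = 0.3333, y = 0.6186 + 0.3333*(0.6186 - 0.5088) = 0.6552
  grad(y) = -3.4476, v = y - alpha*grad = 0.7938
  prox(v) = soft_thresh(0.7938, 0.0876) = 0.7062
f(x_2) = 5*0.7062^2 - 10*0.7062 + 2.18*|0.7062| = -3.0289


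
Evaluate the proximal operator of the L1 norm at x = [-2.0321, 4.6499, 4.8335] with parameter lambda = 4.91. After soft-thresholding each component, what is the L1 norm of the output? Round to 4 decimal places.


Soft-thresholding with lambda = 4.91:
prox(-2.0321) = sign(-2.0321)*max(|-2.0321| - 4.91, 0) = 0.0
prox(4.6499) = sign(4.6499)*max(|4.6499| - 4.91, 0) = 0.0
prox(4.8335) = sign(4.8335)*max(|4.8335| - 4.91, 0) = 0.0
prox(x) = [0.0, 0.0, 0.0]
||prox(x)||_1 = 0.0 + 0.0 + 0.0 = 0.0


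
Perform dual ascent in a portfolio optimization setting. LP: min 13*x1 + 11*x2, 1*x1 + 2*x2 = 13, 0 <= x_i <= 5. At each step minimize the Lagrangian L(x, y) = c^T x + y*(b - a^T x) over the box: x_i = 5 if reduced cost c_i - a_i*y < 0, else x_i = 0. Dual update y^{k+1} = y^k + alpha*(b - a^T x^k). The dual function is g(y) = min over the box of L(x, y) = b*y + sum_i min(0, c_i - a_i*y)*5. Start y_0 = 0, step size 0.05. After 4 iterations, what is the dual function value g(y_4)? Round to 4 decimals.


Dual ascent for LP: min 13*x1 + 11*x2, 1*x1 + 2*x2 = 13, 0 <= x_i <= 5
Step 1: y^k = 0.0, reduced costs: (13.0, 11.0)
  x^k = (0.0, 0.0), subgradient = b - a^T x = 13.0
  y^{k+1} = 0.0 + 0.05*13.0 = 0.65
Step 2: y^k = 0.65, reduced costs: (12.35, 9.7)
  x^k = (0.0, 0.0), subgradient = b - a^T x = 13.0
  y^{k+1} = 0.65 + 0.05*13.0 = 1.3
Step 3: y^k = 1.3, reduced costs: (11.7, 8.4)
  x^k = (0.0, 0.0), subgradient = b - a^T x = 13.0
  y^{k+1} = 1.3 + 0.05*13.0 = 1.95
Step 4: y^k = 1.95, reduced costs: (11.05, 7.1)
  x^k = (0.0, 0.0), subgradient = b - a^T x = 13.0
  y^{k+1} = 1.95 + 0.05*13.0 = 2.6
Dual objective at y_4 = 2.6: reduced costs (10.4, 5.8), box minimizer x = (0.0, 0.0)
g(y_4) = b*y + (c1 - a1*y)*x1 + (c2 - a2*y)*x2 = 13*2.6 + 10.4*0.0 + 5.8*0.0 = 33.8 + 0.0 + 0.0 = 33.8


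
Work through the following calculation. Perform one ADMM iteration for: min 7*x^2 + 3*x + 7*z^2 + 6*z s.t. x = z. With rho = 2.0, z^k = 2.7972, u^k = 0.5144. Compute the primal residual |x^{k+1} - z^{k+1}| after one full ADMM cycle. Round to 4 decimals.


ADMM iteration with rho = 2.0, z^k = 2.7972, u^k = 0.5144
Step 1: x-update.
Minimize 7*x^2 + 3*x + (2.0/2)*(x - 2.7972 + 0.5144)^2
FOC: (2*7 + 2.0)*x = -3 + 2.0*(2.7972 - 0.5144)
x^{k+1} = 0.0979
Step 2: z-update.
Minimize 7*z^2 + 6*z + (2.0/2)*(0.0979 - z + 0.5144)^2
FOC: (2*7 + 2.0)*z = -6 + 2.0*(0.0979 + 0.5144)
z^{k+1} = -0.2985
Step 3: u-update.
u^{k+1} = 0.5144 + 0.0979 + 0.2985 = 0.9107
Step 4: Primal residual = |0.0979 + 0.2985| = 0.3963


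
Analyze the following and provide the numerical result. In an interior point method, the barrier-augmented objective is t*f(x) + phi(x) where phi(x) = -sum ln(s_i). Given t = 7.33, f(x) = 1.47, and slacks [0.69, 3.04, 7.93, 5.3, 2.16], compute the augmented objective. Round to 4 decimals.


Step 1: Compute log-barrier.
ln values: [-0.3711, 1.1119, 2.0707, 1.6677, 0.7701]
phi = -(-0.3711 + 1.1119 + 2.0707 + 1.6677 + 0.7701) = -5.2493
Step 2: Compute augmented objective.
t*f(x) = 7.33*1.47 = 10.7751
Total = 10.7751 - 5.2493 = 5.5258


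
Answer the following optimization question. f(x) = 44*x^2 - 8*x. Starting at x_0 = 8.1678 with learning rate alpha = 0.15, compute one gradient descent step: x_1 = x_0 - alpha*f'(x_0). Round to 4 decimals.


We compute the gradient at x_0 and apply the update.
f'(x) = 88*x - 8
f'(8.1678) = 88*8.1678 - 8 = 710.7664
x_1 = 8.1678 - 0.15*710.7664 = -98.4472


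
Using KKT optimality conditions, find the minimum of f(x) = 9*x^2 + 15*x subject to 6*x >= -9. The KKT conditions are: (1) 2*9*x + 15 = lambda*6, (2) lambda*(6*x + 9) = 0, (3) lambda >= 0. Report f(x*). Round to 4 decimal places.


Step 1: Try lambda = 0 (constraint inactive).
Stationarity: 2*9*x + 15 = 0
x* = -15/(2*9) = -5/6 = -0.8333 (rounded; the exact value -5/6 is used below)
Check constraint: 6*-0.8333 = -4.9998 >= -9 -- satisfied.
Step 2: Compute optimal value.
f(x*) = 9*(-5/6)^2 + 15*(-5/6) = -6.25


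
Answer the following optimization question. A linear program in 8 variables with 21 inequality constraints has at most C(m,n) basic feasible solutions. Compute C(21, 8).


Each vertex corresponds to some choice of n active constraints out of m, so the number of vertices is at most C(m, n) = m! / (n!(m-n)!).
m = 21, n = 8
Numerator: 21 * 20 * 19 * 18 * 17 * 16 * 15 * 14
Denominator: 8! = 40320
C(21, 8) = 203490


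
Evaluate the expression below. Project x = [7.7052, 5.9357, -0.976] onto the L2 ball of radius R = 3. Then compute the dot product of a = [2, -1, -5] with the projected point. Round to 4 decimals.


Step 1: Compute ||x|| (intermediates to 6 decimals).
||x|| = sqrt(7.7052^2 + 5.9357^2 + (-0.976)^2) = 9.775235
Step 2: Project.
Since ||x|| > R, scale = R/||x|| = 3/9.775235 = 0.306898, proj(x) = scale * x
proj(x) = [2.36471, 1.821654, -0.299532]
Step 3: Dot product.
a^T * proj(x) = 2*2.36471 - 1*1.821654 - 5*(-0.299532) = 4.4054


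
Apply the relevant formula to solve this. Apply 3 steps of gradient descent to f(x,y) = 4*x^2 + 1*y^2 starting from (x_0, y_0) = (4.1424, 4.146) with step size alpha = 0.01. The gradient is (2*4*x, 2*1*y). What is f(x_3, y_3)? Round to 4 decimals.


Gradient descent on f(x,y) = 4*x^2 + 1*y^2.
Starting point: (4.1424, 4.146), alpha = 0.01
Step 1: grad_x = 2*4*4.1424 = 33.1392, grad_y = 2*1*4.146 = 8.292
  x_1 = 4.1424 - 0.01*33.1392 = 3.811
  y_1 = 4.146 - 0.01*8.292 = 4.0631
Step 2: grad_x = 2*4*3.811 = 30.4881, grad_y = 2*1*4.0631 = 8.1262
  x_2 = 3.811 - 0.01*30.4881 = 3.5061
  y_2 = 4.0631 - 0.01*8.1262 = 3.9818
Step 3: grad_x = 2*4*3.5061 = 28.049, grad_y = 2*1*3.9818 = 7.9636
  x_3 = 3.5061 - 0.01*28.049 = 3.2256
  y_3 = 3.9818 - 0.01*7.9636 = 3.9022
f(3.2256, 3.9022) = 4*3.2256^2 + 1*3.9022^2 = 56.846


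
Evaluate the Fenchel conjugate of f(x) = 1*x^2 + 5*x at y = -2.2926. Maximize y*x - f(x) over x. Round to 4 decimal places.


f*(y) = sup_x {y*x - a*x^2 - b*x} = sup_x {(y-b)*x - a*x^2}
FOC: (y - b) - 2a*x = 0 => x* = (y - b)/(2a)
x* = (-2.2926 - 5)/(2*1) = -3.6463
f*(-2.2926) = (y-b)^2/(4a) = (-2.2926 - 5)^2/(4*1)
= 53.182/4 = 13.2955


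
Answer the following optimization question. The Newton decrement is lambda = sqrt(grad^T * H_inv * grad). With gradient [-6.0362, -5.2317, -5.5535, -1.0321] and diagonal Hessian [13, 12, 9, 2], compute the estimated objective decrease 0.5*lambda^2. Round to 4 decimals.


Step 1: H is diagonal, so H^(-1) * g = [-0.4643, -0.436, -0.6171, -0.5161].
Step 2: g^T H^(-1) g = sum_i g_i^2 / H_ii
  = (-6.0362)^2/13 + (-5.2317)^2/12 + (-5.5535)^2/9 + (-1.0321)^2/2
  = 2.8027 + 2.2809 + 3.4268 + 0.5326 = 9.0431
Step 3: Objective decrease = 0.5 * g^T H^(-1) g = 4.5215


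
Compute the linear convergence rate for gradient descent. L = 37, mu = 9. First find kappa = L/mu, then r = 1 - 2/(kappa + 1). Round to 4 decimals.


Step 1: Compute the condition number.
kappa = L/mu = 37/9 = 4.1111
Step 2: Compute the convergence rate.
r = 1 - 2/(kappa + 1) = 1 - 2*mu/(L + mu) = (L - mu)/(L + mu) = 28/46 = 0.6087


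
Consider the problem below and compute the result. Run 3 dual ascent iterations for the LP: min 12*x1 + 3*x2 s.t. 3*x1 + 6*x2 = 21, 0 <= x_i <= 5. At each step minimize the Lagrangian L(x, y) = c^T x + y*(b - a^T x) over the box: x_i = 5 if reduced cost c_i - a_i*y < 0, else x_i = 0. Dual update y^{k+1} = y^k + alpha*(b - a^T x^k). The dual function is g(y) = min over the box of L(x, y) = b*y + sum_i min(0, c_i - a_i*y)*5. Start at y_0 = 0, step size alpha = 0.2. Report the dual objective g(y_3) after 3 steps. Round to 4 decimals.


Dual ascent for LP: min 12*x1 + 3*x2, 3*x1 + 6*x2 = 21, 0 <= x_i <= 5
Step 1: y^k = 0.0, reduced costs: (12.0, 3.0)
  x^k = (0.0, 0.0), subgradient = b - a^T x = 21.0
  y^{k+1} = 0.0 + 0.2*21.0 = 4.2
Step 2: y^k = 4.2, reduced costs: (-0.6, -22.2)
  x^k = (5.0, 5.0), subgradient = b - a^T x = -24.0
  y^{k+1} = 4.2 + 0.2*-24.0 = -0.6
Step 3: y^k = -0.6, reduced costs: (13.8, 6.6)
  x^k = (0.0, 0.0), subgradient = b - a^T x = 21.0
  y^{k+1} = -0.6 + 0.2*21.0 = 3.6
Dual objective at y_3 = 3.6: reduced costs (1.2, -18.6), box minimizer x = (0.0, 5.0)
g(y_3) = b*y + (c1 - a1*y)*x1 + (c2 - a2*y)*x2 = 21*3.6 + 1.2*0.0 + (-18.6)*5.0 = 75.6 + 0.0 - 93.0 = -17.4


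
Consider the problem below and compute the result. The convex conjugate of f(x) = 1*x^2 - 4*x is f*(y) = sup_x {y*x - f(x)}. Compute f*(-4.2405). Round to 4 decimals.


f*(y) = sup_x {y*x - a*x^2 - b*x} = sup_x {(y-b)*x - a*x^2}
FOC: (y - b) - 2a*x = 0 => x* = (y - b)/(2a)
x* = (-4.2405 + 4)/(2*1) = -0.1203
f*(-4.2405) = (y-b)^2/(4a) = (-4.2405 + 4)^2/(4*1)
= 0.0578/4 = 0.0145


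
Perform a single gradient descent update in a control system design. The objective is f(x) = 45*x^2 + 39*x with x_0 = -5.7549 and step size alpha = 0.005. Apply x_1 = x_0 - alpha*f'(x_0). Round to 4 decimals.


We compute the gradient at x_0 and apply the update.
f'(x) = 90*x + 39
f'(-5.7549) = 90*-5.7549 + 39 = -478.941
x_1 = -5.7549 - 0.005*-478.941 = -3.3602


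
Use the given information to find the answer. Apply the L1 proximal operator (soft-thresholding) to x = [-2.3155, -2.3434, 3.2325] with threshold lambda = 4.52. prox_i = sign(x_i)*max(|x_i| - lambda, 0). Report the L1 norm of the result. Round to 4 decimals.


Soft-thresholding with lambda = 4.52:
prox(-2.3155) = sign(-2.3155)*max(|-2.3155| - 4.52, 0) = 0.0
prox(-2.3434) = sign(-2.3434)*max(|-2.3434| - 4.52, 0) = 0.0
prox(3.2325) = sign(3.2325)*max(|3.2325| - 4.52, 0) = 0.0
prox(x) = [0.0, 0.0, 0.0]
||prox(x)||_1 = 0.0 + 0.0 + 0.0 = 0.0


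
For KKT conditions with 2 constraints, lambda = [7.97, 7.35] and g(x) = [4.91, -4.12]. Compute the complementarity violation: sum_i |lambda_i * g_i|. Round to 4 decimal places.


KKT complementary slackness check:
lambda_1 * g_1 = 7.97 * 4.91 = 39.1327
lambda_2 * g_2 = 7.35 * -4.12 = -30.282
Total violation = 39.1327 + 30.282 = 69.4147


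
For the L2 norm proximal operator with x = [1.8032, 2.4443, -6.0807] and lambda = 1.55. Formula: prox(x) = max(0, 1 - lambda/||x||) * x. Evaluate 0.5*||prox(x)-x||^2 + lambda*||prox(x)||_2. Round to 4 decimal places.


Step 1: Compute ||x||.
||x|| = 6.7971
Step 2: Compute scaling factor.
scale = max(0, 1 - 1.55/6.7971) = 0.772
Step 3: prox(x) = [1.392, 1.8869, -4.6941]
||prox(x)|| = 5.2471
Step 4: Proximal objective.
0.5*||prox-x||^2 = 1.2013
lambda*||prox|| = 8.133
Total = 9.3343


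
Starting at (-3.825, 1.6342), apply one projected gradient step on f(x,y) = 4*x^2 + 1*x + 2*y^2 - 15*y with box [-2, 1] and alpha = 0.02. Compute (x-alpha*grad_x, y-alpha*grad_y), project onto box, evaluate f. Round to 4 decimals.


Step 1: Compute gradient at (-3.825, 1.6342).
grad_x = 2*4*-3.825 + 1 = -29.6
grad_y = 2*2*1.6342 - 15 = -8.4632
Step 2: Gradient step.
x_raw = -3.825 - 0.02*-29.6 = -3.233
y_raw = 1.6342 - 0.02*-8.4632 = 1.8035
Step 3: Project onto [-2, 1].
x_proj = clip(-3.233) = -2.0
y_proj = clip(1.8035) = 1.0
Step 4: Evaluate f.
f(-2.0, 1.0) = 1.0


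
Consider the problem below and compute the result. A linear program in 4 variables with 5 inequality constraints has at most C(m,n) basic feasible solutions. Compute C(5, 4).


Each vertex corresponds to some choice of n active constraints out of m, so the number of vertices is at most C(m, n) = m! / (n!(m-n)!).
m = 5, n = 4
Numerator: 5 * 4 * 3 * 2
Denominator: 4! = 24
C(5, 4) = 5


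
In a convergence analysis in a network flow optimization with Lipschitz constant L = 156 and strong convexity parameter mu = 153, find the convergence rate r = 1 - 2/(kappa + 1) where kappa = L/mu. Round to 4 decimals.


Step 1: Compute the condition number.
kappa = L/mu = 156/153 = 1.0196
Step 2: Compute the convergence rate.
r = 1 - 2/(kappa + 1) = 1 - 2*mu/(L + mu) = (L - mu)/(L + mu) = 3/309 = 0.0097


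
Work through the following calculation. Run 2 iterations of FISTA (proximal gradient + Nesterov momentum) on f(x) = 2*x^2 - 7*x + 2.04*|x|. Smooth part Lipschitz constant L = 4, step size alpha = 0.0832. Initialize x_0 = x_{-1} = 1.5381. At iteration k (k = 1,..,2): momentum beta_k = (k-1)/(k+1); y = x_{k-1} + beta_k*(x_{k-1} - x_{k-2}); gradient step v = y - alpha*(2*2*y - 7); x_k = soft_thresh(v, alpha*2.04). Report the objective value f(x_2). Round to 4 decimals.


FISTA on f(x) = 2*x^2 - 7*x + 2.04*|x|
L = 4, alpha = 0.0832
Iteration 1: beta = 0.0, y = 1.5381 + 0.0*(1.5381 - 1.5381) = 1.5381
  grad(y) = -0.8476, v = y - alpha*grad = 1.6086
  prox(v) = soft_thresh(1.6086, 0.1697) = 1.4389
Iteration 2: beta = 0.3333, y = 1.4389 + 0.3333*(1.4389 - 1.5381) = 1.4058
  grad(y) = -1.3767, v = y - alpha*grad = 1.5204
  prox(v) = soft_thresh(1.5204, 0.1697) = 1.3506
f(x_2) = 2*1.3506^2 - 7*1.3506 + 2.04*|1.3506| = -3.0507


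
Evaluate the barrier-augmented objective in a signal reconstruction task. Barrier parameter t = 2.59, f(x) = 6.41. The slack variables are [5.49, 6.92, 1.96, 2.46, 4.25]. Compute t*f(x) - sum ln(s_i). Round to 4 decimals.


Step 1: Compute log-barrier.
ln values: [1.7029, 1.9344, 0.6729, 0.9002, 1.4469]
phi = -(1.7029 + 1.9344 + 0.6729 + 0.9002 + 1.4469) = -6.6574
Step 2: Compute augmented objective.
t*f(x) = 2.59*6.41 = 16.6019
Total = 16.6019 - 6.6574 = 9.9445


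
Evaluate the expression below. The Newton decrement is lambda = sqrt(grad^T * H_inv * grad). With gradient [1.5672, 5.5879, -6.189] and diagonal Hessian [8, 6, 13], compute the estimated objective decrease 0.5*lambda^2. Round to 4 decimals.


Step 1: H is diagonal, so H^(-1) * g = [0.1959, 0.9313, -0.4761].
Step 2: g^T H^(-1) g = sum_i g_i^2 / H_ii
  = (1.5672)^2/8 + (5.5879)^2/6 + (-6.189)^2/13
  = 0.307 + 5.2041 + 2.9464 = 8.4576
Step 3: Objective decrease = 0.5 * g^T H^(-1) g = 4.2288


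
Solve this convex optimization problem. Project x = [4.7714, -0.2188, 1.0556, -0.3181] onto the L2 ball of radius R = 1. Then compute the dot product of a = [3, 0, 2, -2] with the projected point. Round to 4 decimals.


Step 1: Compute ||x|| (intermediates to 6 decimals).
||x|| = sqrt(4.7714^2 + (-0.2188)^2 + 1.0556^2 + (-0.3181)^2) = 4.902001
Step 2: Project.
Since ||x|| > R, scale = R/||x|| = 1/4.902001 = 0.203998, proj(x) = scale * x
proj(x) = [0.973356, -0.044635, 0.21534, -0.064892]
Step 3: Dot product.
a^T * proj(x) = 3*0.973356 + 0*(-0.044635) + 2*0.21534 - 2*(-0.064892) = 3.4805


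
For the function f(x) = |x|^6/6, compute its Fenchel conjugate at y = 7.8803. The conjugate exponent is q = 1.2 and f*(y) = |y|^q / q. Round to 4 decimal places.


The conjugate exponent q satisfies 1/p + 1/q = 1.
p = 6, so q = 6/(6 - 1) = 1.2
|y|^q = 7.8803^1.2 = 11.9083
f*(7.8803) = 11.9083 / 1.2 = 9.9236


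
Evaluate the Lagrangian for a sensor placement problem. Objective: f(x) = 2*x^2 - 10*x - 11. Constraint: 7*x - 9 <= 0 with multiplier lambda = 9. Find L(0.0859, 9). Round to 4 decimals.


Step 1: Evaluate f(x).
f(0.0859) = 2*0.0859^2 - 10*0.0859 - 11 = -11.8442
Step 2: Evaluate g(x).
g(0.0859) = 7*0.0859 - 9 = -8.3987
Step 3: Compute Lagrangian.
L = -11.8442 + 9*-8.3987 = -87.4325


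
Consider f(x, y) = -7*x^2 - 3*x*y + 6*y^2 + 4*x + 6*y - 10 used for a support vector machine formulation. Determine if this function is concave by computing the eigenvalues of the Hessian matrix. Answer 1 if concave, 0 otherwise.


The Hessian of f(x,y) = -7*x^2 - 3*x*y + 6*y^2 + 4*x + 6*y - 10 is:
H = [[-14, -3], [-3, 12]]
Trace = -14 + 12 = -2
Determinant = -14*12 - (-3)^2 = -177
Discriminant = (-2)^2 - 4*-177 = 712.0
Eigenvalues: lambda_1 = -14.3417, lambda_2 = 12.3417
The function is not concave.

0


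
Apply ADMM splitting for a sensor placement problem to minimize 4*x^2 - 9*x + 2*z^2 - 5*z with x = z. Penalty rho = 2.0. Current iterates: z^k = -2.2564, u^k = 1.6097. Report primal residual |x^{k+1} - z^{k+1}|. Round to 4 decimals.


ADMM iteration with rho = 2.0, z^k = -2.2564, u^k = 1.6097
Step 1: x-update.
Minimize 4*x^2 - 9*x + (2.0/2)*(x + 2.2564 + 1.6097)^2
FOC: (2*4 + 2.0)*x = 9 + 2.0*(-2.2564 - 1.6097)
x^{k+1} = 0.1268
Step 2: z-update.
Minimize 2*z^2 - 5*z + (2.0/2)*(0.1268 - z + 1.6097)^2
FOC: (2*2 + 2.0)*z = 5 + 2.0*(0.1268 + 1.6097)
z^{k+1} = 1.4122
Step 3: u-update.
u^{k+1} = 1.6097 + 0.1268 - 1.4122 = 0.3243
Step 4: Primal residual = |0.1268 - 1.4122| = 1.2854


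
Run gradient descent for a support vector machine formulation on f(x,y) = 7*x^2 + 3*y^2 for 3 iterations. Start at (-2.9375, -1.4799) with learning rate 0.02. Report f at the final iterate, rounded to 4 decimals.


Gradient descent on f(x,y) = 7*x^2 + 3*y^2.
Starting point: (-2.9375, -1.4799), alpha = 0.02
Step 1: grad_x = 2*7*-2.9375 = -41.125, grad_y = 2*3*-1.4799 = -8.8794
  x_1 = -2.9375 - 0.02*-41.125 = -2.115
  y_1 = -1.4799 - 0.02*-8.8794 = -1.3023
Step 2: grad_x = 2*7*-2.115 = -29.61, grad_y = 2*3*-1.3023 = -7.8139
  x_2 = -2.115 - 0.02*-29.61 = -1.5228
  y_2 = -1.3023 - 0.02*-7.8139 = -1.146
Step 3: grad_x = 2*7*-1.5228 = -21.3192, grad_y = 2*3*-1.146 = -6.8762
  x_3 = -1.5228 - 0.02*-21.3192 = -1.0964
  y_3 = -1.146 - 0.02*-6.8762 = -1.0085
f(-1.0964, -1.0085) = 7*(-1.0964)^2 + 3*(-1.0085)^2 = 11.4662


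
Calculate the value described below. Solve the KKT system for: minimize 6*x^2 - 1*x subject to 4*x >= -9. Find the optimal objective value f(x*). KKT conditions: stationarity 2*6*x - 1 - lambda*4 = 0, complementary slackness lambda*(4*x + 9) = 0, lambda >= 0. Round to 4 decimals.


Step 1: Try lambda = 0 (constraint inactive).
Stationarity: 2*6*x - 1 = 0
x* = 1/(2*6) = 1/12 = 0.0833 (rounded; the exact value 1/12 is used below)
Check constraint: 4*0.0833 = 0.3332 >= -9 -- satisfied.
Step 2: Compute optimal value.
f(x*) = 6*(1/12)^2 - 1*(1/12) = -0.0417


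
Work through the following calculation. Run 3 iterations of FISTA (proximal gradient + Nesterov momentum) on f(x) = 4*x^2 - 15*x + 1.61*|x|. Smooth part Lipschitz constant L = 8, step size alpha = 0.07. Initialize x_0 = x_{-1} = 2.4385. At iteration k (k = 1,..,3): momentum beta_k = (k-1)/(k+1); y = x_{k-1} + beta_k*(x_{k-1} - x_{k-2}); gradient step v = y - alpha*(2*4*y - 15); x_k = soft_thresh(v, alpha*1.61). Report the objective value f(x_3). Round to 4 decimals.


FISTA on f(x) = 4*x^2 - 15*x + 1.61*|x|
L = 8, alpha = 0.07
Iteration 1: beta = 0.0, y = 2.4385 + 0.0*(2.4385 - 2.4385) = 2.4385
  grad(y) = 4.508, v = y - alpha*grad = 2.1229
  prox(v) = soft_thresh(2.1229, 0.1127) = 2.0102
Iteration 2: beta = 0.3333, y = 2.0102 + 0.3333*(2.0102 - 2.4385) = 1.8675
  grad(y) = -0.0601, v = y - alpha*grad = 1.8717
  prox(v) = soft_thresh(1.8717, 0.1127) = 1.759
Iteration 3: beta = 0.5, y = 1.759 + 0.5*(1.759 - 2.0102) = 1.6334
  grad(y) = -1.933, v = y - alpha*grad = 1.7687
  prox(v) = soft_thresh(1.7687, 0.1127) = 1.656
f(x_3) = 4*1.656^2 - 15*1.656 + 1.61*|1.656| = -11.2045


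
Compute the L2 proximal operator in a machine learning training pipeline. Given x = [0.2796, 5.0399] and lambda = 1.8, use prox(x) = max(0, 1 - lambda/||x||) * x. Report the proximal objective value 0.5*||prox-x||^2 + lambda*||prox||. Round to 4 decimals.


Step 1: Compute ||x||.
||x|| = 5.0476
Step 2: Compute scaling factor.
scale = max(0, 1 - 1.8/5.0476) = 0.6434
Step 3: prox(x) = [0.1799, 3.2427]
||prox(x)|| = 3.2476
Step 4: Proximal objective.
0.5*||prox-x||^2 = 1.62
lambda*||prox|| = 5.8457
Total = 7.4658


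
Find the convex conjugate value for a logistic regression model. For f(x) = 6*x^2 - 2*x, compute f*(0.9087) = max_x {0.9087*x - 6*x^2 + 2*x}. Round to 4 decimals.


f*(y) = sup_x {y*x - a*x^2 - b*x} = sup_x {(y-b)*x - a*x^2}
FOC: (y - b) - 2a*x = 0 => x* = (y - b)/(2a)
x* = (0.9087 + 2)/(2*6) = 0.2424
f*(0.9087) = (y-b)^2/(4a) = (0.9087 + 2)^2/(4*6)
= 8.4605/24 = 0.3525


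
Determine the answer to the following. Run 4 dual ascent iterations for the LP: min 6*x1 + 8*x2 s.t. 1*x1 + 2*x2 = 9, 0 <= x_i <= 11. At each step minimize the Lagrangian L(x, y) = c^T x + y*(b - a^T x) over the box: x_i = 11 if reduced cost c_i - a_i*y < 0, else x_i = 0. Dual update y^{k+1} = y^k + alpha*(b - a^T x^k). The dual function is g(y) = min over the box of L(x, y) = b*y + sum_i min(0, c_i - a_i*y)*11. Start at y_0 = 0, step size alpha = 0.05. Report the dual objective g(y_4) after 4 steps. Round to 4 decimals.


Dual ascent for LP: min 6*x1 + 8*x2, 1*x1 + 2*x2 = 9, 0 <= x_i <= 11
Step 1: y^k = 0.0, reduced costs: (6.0, 8.0)
  x^k = (0.0, 0.0), subgradient = b - a^T x = 9.0
  y^{k+1} = 0.0 + 0.05*9.0 = 0.45
Step 2: y^k = 0.45, reduced costs: (5.55, 7.1)
  x^k = (0.0, 0.0), subgradient = b - a^T x = 9.0
  y^{k+1} = 0.45 + 0.05*9.0 = 0.9
Step 3: y^k = 0.9, reduced costs: (5.1, 6.2)
  x^k = (0.0, 0.0), subgradient = b - a^T x = 9.0
  y^{k+1} = 0.9 + 0.05*9.0 = 1.35
Step 4: y^k = 1.35, reduced costs: (4.65, 5.3)
  x^k = (0.0, 0.0), subgradient = b - a^T x = 9.0
  y^{k+1} = 1.35 + 0.05*9.0 = 1.8
Dual objective at y_4 = 1.8: reduced costs (4.2, 4.4), box minimizer x = (0.0, 0.0)
g(y_4) = b*y + (c1 - a1*y)*x1 + (c2 - a2*y)*x2 = 9*1.8 + 4.2*0.0 + 4.4*0.0 = 16.2 + 0.0 + 0.0 = 16.2
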